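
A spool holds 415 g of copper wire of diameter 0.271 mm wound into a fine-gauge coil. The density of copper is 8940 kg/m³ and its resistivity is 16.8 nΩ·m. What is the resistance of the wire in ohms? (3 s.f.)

234 Ω

ρ = 16.8 nΩ·m = 1.68×10^-8 Ω·m
A = π(d/2)² = π(1.3550e-04 m)² = 5.7680e-08 m²
L = m/(density·A) = 0.415/(8940×5.7680e-08) = 804.8 m
R = ρL/A = (1.68×10^-8)(804.8)/(5.7680e-08) = 234 Ω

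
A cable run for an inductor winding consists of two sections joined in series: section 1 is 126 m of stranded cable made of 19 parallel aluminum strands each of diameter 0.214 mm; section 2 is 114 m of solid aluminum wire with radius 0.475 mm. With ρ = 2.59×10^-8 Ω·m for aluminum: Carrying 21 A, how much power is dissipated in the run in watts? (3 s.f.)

3940 W

Section 1: A_strand = π(1.0700e-04)² = 3.597e-08 m²; R₁ = ρL/(N·A_s) = (2.59×10^-8)(126)/(19×3.597e-08) = 4.775 Ω
Section 2: A = πr² = π(4.7500e-04 m)² = 7.088e-07 m²
R₂ = (2.59×10^-8)(114)/(7.088e-07) = 4.166 Ω
R = R₁ + R₂ = 8.941 Ω
P = I²R = (21)² × 8.941 = 3940 W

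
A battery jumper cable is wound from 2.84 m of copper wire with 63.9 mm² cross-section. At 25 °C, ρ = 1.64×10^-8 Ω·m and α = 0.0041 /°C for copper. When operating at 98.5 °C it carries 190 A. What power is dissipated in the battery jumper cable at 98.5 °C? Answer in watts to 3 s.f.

A = 63.9 mm² = 6.390e-05 m²
R₍25₎ = ρL/A = (1.64×10^-8)(2.84)/(6.390e-05) = 7.289×10^-4 Ω
R₍98.5₎ = R₍25₎(1 + αΔT) = 7.289×10^-4 × (1 + 0.0041×73.5) = 9.485×10^-4 Ω
P = I²R = (190)² × 9.485×10^-4 = 34.2 W

34.2 W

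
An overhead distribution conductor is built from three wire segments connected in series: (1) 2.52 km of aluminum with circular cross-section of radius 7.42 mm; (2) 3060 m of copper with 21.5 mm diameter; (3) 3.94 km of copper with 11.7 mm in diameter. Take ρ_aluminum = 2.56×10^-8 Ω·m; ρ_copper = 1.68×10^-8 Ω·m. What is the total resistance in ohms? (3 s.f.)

1.13 Ω

Seg 1: A = πr² = π(7.4200e-03 m)² = 1.730e-04 m²
R_1 = (2.56×10^-8)(2520)/(1.730e-04) = 0.373 Ω
Seg 2: A = π(d/2)² = π(1.0750e-02 m)² = 3.631e-04 m²
R_2 = (1.68×10^-8)(3060)/(3.631e-04) = 0.1416 Ω
Seg 3: A = π(d/2)² = π(5.8500e-03 m)² = 1.075e-04 m²
R_3 = (1.68×10^-8)(3940)/(1.075e-04) = 0.6157 Ω
R_total = R_1 + R_2 + R_3 = 1.13 Ω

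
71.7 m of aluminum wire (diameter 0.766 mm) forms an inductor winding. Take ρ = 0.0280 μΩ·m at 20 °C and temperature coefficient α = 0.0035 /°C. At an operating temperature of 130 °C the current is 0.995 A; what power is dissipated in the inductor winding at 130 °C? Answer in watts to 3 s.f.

5.97 W

ρ = 0.0280 μΩ·m = 2.80×10^-8 Ω·m
A = π(d/2)² = π(3.8300e-04 m)² = 4.608e-07 m²
R₍20₎ = ρL/A = (2.80×10^-8)(71.7)/(4.608e-07) = 4.356 Ω
R₍130₎ = R₍20₎(1 + αΔT) = 4.356 × (1 + 0.0035×110) = 6.034 Ω
P = I²R = (0.995)² × 6.034 = 5.97 W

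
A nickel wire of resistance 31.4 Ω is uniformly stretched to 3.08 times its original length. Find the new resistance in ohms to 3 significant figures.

298 Ω

Volume constant ⇒ A' = A/k with k = 3.08. R' = ρ(kL)/(A/k) = k²R.
R' = 9.486 × 31.4 = 298 Ω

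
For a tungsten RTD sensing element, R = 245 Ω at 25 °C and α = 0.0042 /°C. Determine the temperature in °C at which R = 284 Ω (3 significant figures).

62.9 °C

R = R₀(1 + α(T − T₀)) ⇒ T = T₀ + (R/R₀ − 1)/α
T = 25 + (284/245 − 1)/0.0042 = 25 + (0.1592)/0.0042 = 62.9 °C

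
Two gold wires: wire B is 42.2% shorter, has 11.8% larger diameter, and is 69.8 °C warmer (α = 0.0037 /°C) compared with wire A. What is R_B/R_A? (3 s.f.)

0.582

R ∝ ρL/d² with ρ ∝ (1+αΔT), so R_B/R_A = (1 − 42.2/100) × (1 + 11.8/100)⁻² × (1 + 0.0037×69.8)
= 0.578 × 0.8001 × 1.258 = 0.582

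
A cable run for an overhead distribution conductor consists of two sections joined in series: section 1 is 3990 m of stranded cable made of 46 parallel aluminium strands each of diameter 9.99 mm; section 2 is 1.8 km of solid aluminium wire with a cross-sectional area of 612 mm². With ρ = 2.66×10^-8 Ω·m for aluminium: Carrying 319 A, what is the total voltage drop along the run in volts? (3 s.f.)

34.3 V

Section 1: A_strand = π(4.9950e-03)² = 7.838e-05 m²; R₁ = ρL/(N·A_s) = (2.66×10^-8)(3990)/(46×7.838e-05) = 0.02944 Ω
Section 2: A = 612 mm² = 6.120e-04 m²
R₂ = (2.66×10^-8)(1800)/(6.120e-04) = 0.07824 Ω
R = R₁ + R₂ = 0.1077 Ω
V = IR = 319 × 0.1077 = 34.3 V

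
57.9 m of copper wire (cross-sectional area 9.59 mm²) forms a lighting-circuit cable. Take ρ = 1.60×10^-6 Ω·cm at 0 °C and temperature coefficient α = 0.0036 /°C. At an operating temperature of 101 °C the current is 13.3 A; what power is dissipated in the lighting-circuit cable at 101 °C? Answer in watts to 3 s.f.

ρ = 1.60×10^-6 Ω·cm = 1.60×10^-8 Ω·m
A = 9.59 mm² = 9.590e-06 m²
R₍0₎ = ρL/A = (1.60×10^-8)(57.9)/(9.590e-06) = 0.0966 Ω
R₍101₎ = R₍0₎(1 + αΔT) = 0.0966 × (1 + 0.0036×101) = 0.1317 Ω
P = I²R = (13.3)² × 0.1317 = 23.3 W

23.3 W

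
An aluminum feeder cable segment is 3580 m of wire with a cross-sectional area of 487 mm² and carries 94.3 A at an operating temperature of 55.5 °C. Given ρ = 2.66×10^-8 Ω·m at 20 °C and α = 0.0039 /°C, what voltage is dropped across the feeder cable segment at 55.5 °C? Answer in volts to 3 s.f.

A = 487 mm² = 4.870e-04 m²
R₍20₎ = ρL/A = (2.66×10^-8)(3580)/(4.870e-04) = 0.1955 Ω
R₍55.5₎ = R₍20₎(1 + αΔT) = 0.1955 × (1 + 0.0039×35.5) = 0.2226 Ω
V = IR = 94.3 × 0.2226 = 21.0 V

21.0 V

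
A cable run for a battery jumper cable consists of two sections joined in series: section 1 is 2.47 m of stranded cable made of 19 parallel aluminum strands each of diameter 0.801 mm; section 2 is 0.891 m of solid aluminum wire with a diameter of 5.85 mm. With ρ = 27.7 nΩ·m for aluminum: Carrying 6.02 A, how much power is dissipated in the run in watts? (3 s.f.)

0.292 W

ρ = 27.7 nΩ·m = 2.77×10^-8 Ω·m
Section 1: A_strand = π(4.0050e-04)² = 5.039e-07 m²; R₁ = ρL/(N·A_s) = (2.77×10^-8)(2.47)/(19×5.039e-07) = 0.007146 Ω
Section 2: A = π(d/2)² = π(2.9250e-03 m)² = 2.688e-05 m²
R₂ = (2.77×10^-8)(0.891)/(2.688e-05) = 9.182×10^-4 Ω
R = R₁ + R₂ = 0.008064 Ω
P = I²R = (6.02)² × 0.008064 = 0.292 W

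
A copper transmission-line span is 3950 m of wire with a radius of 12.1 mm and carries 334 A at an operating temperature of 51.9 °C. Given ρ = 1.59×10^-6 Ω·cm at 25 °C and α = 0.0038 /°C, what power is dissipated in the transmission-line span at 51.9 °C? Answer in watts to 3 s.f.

16800 W

ρ = 1.59×10^-6 Ω·cm = 1.59×10^-8 Ω·m
A = πr² = π(1.2100e-02 m)² = 4.600e-04 m²
R₍25₎ = ρL/A = (1.59×10^-8)(3950)/(4.600e-04) = 0.1365 Ω
R₍51.9₎ = R₍25₎(1 + αΔT) = 0.1365 × (1 + 0.0038×26.9) = 0.1505 Ω
P = I²R = (334)² × 0.1505 = 16800 W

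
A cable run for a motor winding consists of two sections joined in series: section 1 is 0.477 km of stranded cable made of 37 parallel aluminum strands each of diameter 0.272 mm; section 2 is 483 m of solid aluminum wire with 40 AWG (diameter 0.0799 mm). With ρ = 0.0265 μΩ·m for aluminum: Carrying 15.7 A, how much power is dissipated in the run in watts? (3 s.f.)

6.31×10^5 W

ρ = 0.0265 μΩ·m = 2.65×10^-8 Ω·m
Section 1: A_strand = π(1.3600e-04)² = 5.811e-08 m²; R₁ = ρL/(N·A_s) = (2.65×10^-8)(477)/(37×5.811e-08) = 5.879 Ω
Section 2: A = π(0.0799/2 mm)² = π(3.9950e-05 m)² = 5.014e-09 m²
R₂ = (2.65×10^-8)(483)/(5.014e-09) = 2553 Ω
R = R₁ + R₂ = 2559 Ω
P = I²R = (15.7)² × 2559 = 6.31×10^5 W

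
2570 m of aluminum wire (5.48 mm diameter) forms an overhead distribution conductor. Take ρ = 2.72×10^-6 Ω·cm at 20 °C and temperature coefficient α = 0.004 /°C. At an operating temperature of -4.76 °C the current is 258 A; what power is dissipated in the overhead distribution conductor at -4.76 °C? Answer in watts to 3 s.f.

ρ = 2.72×10^-6 Ω·cm = 2.72×10^-8 Ω·m
A = π(d/2)² = π(2.7400e-03 m)² = 2.359e-05 m²
R₍20₎ = ρL/A = (2.72×10^-8)(2570)/(2.359e-05) = 2.964 Ω
R₍-4.76₎ = R₍20₎(1 + αΔT) = 2.964 × (1 + 0.004×-24.8) = 2.67 Ω
P = I²R = (258)² × 2.67 = 1.78×10^5 W

1.78×10^5 W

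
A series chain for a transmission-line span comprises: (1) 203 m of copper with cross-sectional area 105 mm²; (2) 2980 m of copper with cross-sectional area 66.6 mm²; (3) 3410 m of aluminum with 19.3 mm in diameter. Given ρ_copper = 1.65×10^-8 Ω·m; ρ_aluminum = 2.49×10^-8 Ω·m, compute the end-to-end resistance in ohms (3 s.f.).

Seg 1: A = 105 mm² = 1.050e-04 m²
R_1 = (1.65×10^-8)(203)/(1.050e-04) = 0.0319 Ω
Seg 2: A = 66.6 mm² = 6.660e-05 m²
R_2 = (1.65×10^-8)(2980)/(6.660e-05) = 0.7383 Ω
Seg 3: A = π(d/2)² = π(9.6500e-03 m)² = 2.926e-04 m²
R_3 = (2.49×10^-8)(3410)/(2.926e-04) = 0.2902 Ω
R_total = R_1 + R_2 + R_3 = 1.06 Ω

1.06 Ω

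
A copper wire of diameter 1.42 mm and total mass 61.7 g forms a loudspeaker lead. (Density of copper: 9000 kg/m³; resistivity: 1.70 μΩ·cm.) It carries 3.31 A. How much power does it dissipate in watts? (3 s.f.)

0.509 W

ρ = 1.70 μΩ·cm = 1.70×10^-8 Ω·m
A = π(d/2)² = π(7.1000e-04 m)² = 1.5837e-06 m²
L = m/(density·A) = 0.0617/(9000×1.5837e-06) = 4.329 m
R = ρL/A = (1.70×10^-8)(4.329)/(1.5837e-06) = 0.04647 Ω
P = I²R = (3.31)² × 0.04647 = 0.509 W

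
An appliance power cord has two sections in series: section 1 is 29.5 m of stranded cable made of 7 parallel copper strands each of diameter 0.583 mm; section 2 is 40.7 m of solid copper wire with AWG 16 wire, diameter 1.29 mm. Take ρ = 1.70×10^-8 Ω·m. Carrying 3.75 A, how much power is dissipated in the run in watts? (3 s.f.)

Section 1: A_strand = π(2.9150e-04)² = 2.669e-07 m²; R₁ = ρL/(N·A_s) = (1.70×10^-8)(29.5)/(7×2.669e-07) = 0.2684 Ω
Section 2: A = π(1.29/2 mm)² = π(6.4500e-04 m)² = 1.307e-06 m²
R₂ = (1.70×10^-8)(40.7)/(1.307e-06) = 0.5294 Ω
R = R₁ + R₂ = 0.7978 Ω
P = I²R = (3.75)² × 0.7978 = 11.2 W

11.2 W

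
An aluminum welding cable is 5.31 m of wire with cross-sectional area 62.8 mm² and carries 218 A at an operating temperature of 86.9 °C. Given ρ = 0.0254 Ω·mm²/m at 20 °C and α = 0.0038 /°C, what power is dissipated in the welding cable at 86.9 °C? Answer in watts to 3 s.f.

ρ = 0.0254 Ω·mm²/m = 2.54×10^-8 Ω·m
A = 62.8 mm² = 6.280e-05 m²
R₍20₎ = ρL/A = (2.54×10^-8)(5.31)/(6.280e-05) = 0.002148 Ω
R₍86.9₎ = R₍20₎(1 + αΔT) = 0.002148 × (1 + 0.0038×66.9) = 0.002694 Ω
P = I²R = (218)² × 0.002694 = 128 W

128 W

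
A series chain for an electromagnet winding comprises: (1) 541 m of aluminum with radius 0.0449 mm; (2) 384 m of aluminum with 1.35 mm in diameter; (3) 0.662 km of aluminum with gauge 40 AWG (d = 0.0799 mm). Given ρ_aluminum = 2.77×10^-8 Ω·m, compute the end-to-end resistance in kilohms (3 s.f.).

6.03 kΩ

Seg 1: A = πr² = π(4.4900e-05 m)² = 6.333e-09 m²
R_1 = (2.77×10^-8)(541)/(6.333e-09) = 2366 Ω
Seg 2: A = π(d/2)² = π(6.7500e-04 m)² = 1.431e-06 m²
R_2 = (2.77×10^-8)(384)/(1.431e-06) = 7.431 Ω
Seg 3: A = π(0.0799/2 mm)² = π(3.9950e-05 m)² = 5.014e-09 m²
R_3 = (2.77×10^-8)(662)/(5.014e-09) = 3657 Ω
R_total = R_1 + R_2 + R_3 = 6.03 kΩ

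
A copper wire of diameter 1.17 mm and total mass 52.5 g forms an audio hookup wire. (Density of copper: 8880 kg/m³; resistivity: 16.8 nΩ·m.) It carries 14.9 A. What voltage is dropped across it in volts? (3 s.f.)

1.28 V

ρ = 16.8 nΩ·m = 1.68×10^-8 Ω·m
A = π(d/2)² = π(5.8500e-04 m)² = 1.0751e-06 m²
L = m/(density·A) = 0.0525/(8880×1.0751e-06) = 5.499 m
R = ρL/A = (1.68×10^-8)(5.499)/(1.0751e-06) = 0.08593 Ω
V = IR = 14.9 × 0.08593 = 1.28 V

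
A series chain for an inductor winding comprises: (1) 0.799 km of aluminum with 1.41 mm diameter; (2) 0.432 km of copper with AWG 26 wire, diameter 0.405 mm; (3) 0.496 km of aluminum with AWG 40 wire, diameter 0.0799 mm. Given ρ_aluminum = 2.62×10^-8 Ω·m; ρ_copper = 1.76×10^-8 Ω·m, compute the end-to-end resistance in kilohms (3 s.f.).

Seg 1: A = π(d/2)² = π(7.0500e-04 m)² = 1.561e-06 m²
R_1 = (2.62×10^-8)(799)/(1.561e-06) = 13.41 Ω
Seg 2: A = π(0.405/2 mm)² = π(2.0250e-04 m)² = 1.288e-07 m²
R_2 = (1.76×10^-8)(432)/(1.288e-07) = 59.02 Ω
Seg 3: A = π(0.0799/2 mm)² = π(3.9950e-05 m)² = 5.014e-09 m²
R_3 = (2.62×10^-8)(496)/(5.014e-09) = 2592 Ω
R_total = R_1 + R_2 + R_3 = 2.66 kΩ

2.66 kΩ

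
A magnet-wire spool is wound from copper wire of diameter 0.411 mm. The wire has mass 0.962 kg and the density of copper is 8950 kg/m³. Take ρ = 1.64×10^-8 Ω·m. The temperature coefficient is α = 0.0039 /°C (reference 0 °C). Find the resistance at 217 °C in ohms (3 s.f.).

185 Ω

A = π(d/2)² = π(2.0550e-04 m)² = 1.3267e-07 m²
L = m/(density·A) = 0.962/(8950×1.3267e-07) = 810.2 m
R = ρL/A = (1.64×10^-8)(810.2)/(1.3267e-07) = 100.1 Ω
R(217 °C) = 100.1 × (1 + 0.0039×217) = 185 Ω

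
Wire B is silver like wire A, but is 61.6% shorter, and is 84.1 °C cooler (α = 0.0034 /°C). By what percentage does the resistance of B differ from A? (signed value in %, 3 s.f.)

-72.6%

R ∝ ρL/d² with ρ ∝ (1+αΔT), so R_B/R_A = (1 − 61.6/100) × (1 − 0.0034×84.1)
= 0.384 × 0.7141 = 0.2742
(R_B − R_A)/R_A = 0.2742 − 1 = -72.6%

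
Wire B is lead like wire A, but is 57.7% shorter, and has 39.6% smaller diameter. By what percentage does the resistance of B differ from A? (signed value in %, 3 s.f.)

R ∝ L/d², so R_B/R_A = (1 − 57.7/100) × (1 − 39.6/100)⁻²
= 0.423 × 2.741 = 1.159
(R_B − R_A)/R_A = 1.159 − 1 = 15.9%

15.9%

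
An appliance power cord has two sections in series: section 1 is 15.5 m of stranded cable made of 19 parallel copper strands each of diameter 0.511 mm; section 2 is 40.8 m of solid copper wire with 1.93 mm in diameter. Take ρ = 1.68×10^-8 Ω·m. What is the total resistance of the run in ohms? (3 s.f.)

0.301 Ω

Section 1: A_strand = π(2.5550e-04)² = 2.051e-07 m²; R₁ = ρL/(N·A_s) = (1.68×10^-8)(15.5)/(19×2.051e-07) = 0.06683 Ω
Section 2: A = π(d/2)² = π(9.6500e-04 m)² = 2.926e-06 m²
R₂ = (1.68×10^-8)(40.8)/(2.926e-06) = 0.2343 Ω
R = R₁ + R₂ = 0.301 Ω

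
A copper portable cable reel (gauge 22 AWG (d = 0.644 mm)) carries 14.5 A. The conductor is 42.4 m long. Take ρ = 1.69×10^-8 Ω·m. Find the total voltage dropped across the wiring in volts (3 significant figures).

31.9 V

A = π(0.644/2 mm)² = π(3.2200e-04 m)² = 3.257e-07 m²
R = ρL/A = (1.69×10^-8)(42.4)/(3.257e-07) = 2.2 Ω
V = IR = 14.5 × 2.2 = 31.9 V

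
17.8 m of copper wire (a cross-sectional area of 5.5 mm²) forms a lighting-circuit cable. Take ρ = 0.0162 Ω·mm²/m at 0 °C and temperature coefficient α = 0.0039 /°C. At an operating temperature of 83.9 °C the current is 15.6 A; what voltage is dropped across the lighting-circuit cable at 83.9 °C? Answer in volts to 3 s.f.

1.09 V

ρ = 0.0162 Ω·mm²/m = 1.62×10^-8 Ω·m
A = 5.5 mm² = 5.500e-06 m²
R₍0₎ = ρL/A = (1.62×10^-8)(17.8)/(5.500e-06) = 0.05243 Ω
R₍83.9₎ = R₍0₎(1 + αΔT) = 0.05243 × (1 + 0.0039×83.9) = 0.06958 Ω
V = IR = 15.6 × 0.06958 = 1.09 V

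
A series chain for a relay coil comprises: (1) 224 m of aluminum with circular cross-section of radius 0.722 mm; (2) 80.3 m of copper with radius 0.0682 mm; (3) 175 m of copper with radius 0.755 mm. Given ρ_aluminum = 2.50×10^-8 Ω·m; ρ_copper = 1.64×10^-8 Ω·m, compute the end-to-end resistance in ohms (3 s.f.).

Seg 1: A = πr² = π(7.2200e-04 m)² = 1.638e-06 m²
R_1 = (2.50×10^-8)(224)/(1.638e-06) = 3.42 Ω
Seg 2: A = πr² = π(6.8200e-05 m)² = 1.461e-08 m²
R_2 = (1.64×10^-8)(80.3)/(1.461e-08) = 90.12 Ω
Seg 3: A = πr² = π(7.5500e-04 m)² = 1.791e-06 m²
R_3 = (1.64×10^-8)(175)/(1.791e-06) = 1.603 Ω
R_total = R_1 + R_2 + R_3 = 95.1 Ω

95.1 Ω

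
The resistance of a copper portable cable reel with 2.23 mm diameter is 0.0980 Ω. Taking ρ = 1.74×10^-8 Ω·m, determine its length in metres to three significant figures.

22.0 m

A = π(d/2)² = π(1.1150e-03 m)² = 3.906e-06 m²
L = RA/ρ = (0.098)(3.906e-06)/(1.74×10^-8) = 22.0 m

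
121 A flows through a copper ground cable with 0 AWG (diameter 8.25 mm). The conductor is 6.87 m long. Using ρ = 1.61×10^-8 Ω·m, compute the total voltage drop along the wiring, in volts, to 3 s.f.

0.250 V

A = π(8.25/2 mm)² = π(4.1250e-03 m)² = 5.346e-05 m²
R = ρL/A = (1.61×10^-8)(6.87)/(5.346e-05) = 0.002069 Ω
V = IR = 121 × 0.002069 = 0.250 V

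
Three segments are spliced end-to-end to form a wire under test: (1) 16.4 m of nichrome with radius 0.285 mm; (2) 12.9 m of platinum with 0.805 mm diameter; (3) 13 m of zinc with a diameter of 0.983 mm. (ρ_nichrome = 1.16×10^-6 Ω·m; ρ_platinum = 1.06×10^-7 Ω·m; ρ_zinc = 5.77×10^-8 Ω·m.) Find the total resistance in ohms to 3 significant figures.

78.2 Ω

Seg 1: A = πr² = π(2.8500e-04 m)² = 2.552e-07 m²
R_1 = (1.16×10^-6)(16.4)/(2.552e-07) = 74.55 Ω
Seg 2: A = π(d/2)² = π(4.0250e-04 m)² = 5.090e-07 m²
R_2 = (1.06×10^-7)(12.9)/(5.090e-07) = 2.687 Ω
Seg 3: A = π(d/2)² = π(4.9150e-04 m)² = 7.589e-07 m²
R_3 = (5.77×10^-8)(13)/(7.589e-07) = 0.9884 Ω
R_total = R_1 + R_2 + R_3 = 78.2 Ω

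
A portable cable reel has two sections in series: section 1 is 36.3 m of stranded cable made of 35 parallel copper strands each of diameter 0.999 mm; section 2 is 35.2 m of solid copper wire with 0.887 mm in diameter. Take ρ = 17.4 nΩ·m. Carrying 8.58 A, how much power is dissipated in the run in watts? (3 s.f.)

ρ = 17.4 nΩ·m = 1.74×10^-8 Ω·m
Section 1: A_strand = π(4.9950e-04)² = 7.838e-07 m²; R₁ = ρL/(N·A_s) = (1.74×10^-8)(36.3)/(35×7.838e-07) = 0.02302 Ω
Section 2: A = π(d/2)² = π(4.4350e-04 m)² = 6.179e-07 m²
R₂ = (1.74×10^-8)(35.2)/(6.179e-07) = 0.9912 Ω
R = R₁ + R₂ = 1.014 Ω
P = I²R = (8.58)² × 1.014 = 74.7 W

74.7 W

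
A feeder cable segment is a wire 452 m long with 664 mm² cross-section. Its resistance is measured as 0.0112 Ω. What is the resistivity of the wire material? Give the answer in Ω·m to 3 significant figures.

A = 664 mm² = 6.640e-04 m²
ρ = RA/L = (0.0112)(6.640e-04)/(452) = 1.65×10^-8 Ω·m

1.65×10^-8 Ω·m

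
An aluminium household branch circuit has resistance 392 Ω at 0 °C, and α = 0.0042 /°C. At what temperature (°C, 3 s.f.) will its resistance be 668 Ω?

R = R₀(1 + α(T − T₀)) ⇒ T = T₀ + (R/R₀ − 1)/α
T = 0 + (668/392 − 1)/0.0042 = 0 + (0.7041)/0.0042 = 168 °C

168 °C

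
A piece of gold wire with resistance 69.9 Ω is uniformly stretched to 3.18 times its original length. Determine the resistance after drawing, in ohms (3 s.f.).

707 Ω

Volume constant ⇒ A' = A/k with k = 3.18. R' = ρ(kL)/(A/k) = k²R.
R' = 10.11 × 69.9 = 707 Ω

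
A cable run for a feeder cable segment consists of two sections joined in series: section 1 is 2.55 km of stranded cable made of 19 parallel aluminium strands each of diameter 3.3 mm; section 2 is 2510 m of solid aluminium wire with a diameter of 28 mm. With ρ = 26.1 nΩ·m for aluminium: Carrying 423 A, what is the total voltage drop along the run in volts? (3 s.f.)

ρ = 26.1 nΩ·m = 2.61×10^-8 Ω·m
Section 1: A_strand = π(1.6500e-03)² = 8.553e-06 m²; R₁ = ρL/(N·A_s) = (2.61×10^-8)(2550)/(19×8.553e-06) = 0.4096 Ω
Section 2: A = π(d/2)² = π(1.4000e-02 m)² = 6.158e-04 m²
R₂ = (2.61×10^-8)(2510)/(6.158e-04) = 0.1064 Ω
R = R₁ + R₂ = 0.5159 Ω
V = IR = 423 × 0.5159 = 218 V

218 V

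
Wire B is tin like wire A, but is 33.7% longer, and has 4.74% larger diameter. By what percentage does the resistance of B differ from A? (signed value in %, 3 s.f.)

21.9%

R ∝ L/d², so R_B/R_A = (1 + 33.7/100) × (1 + 4.74/100)⁻²
= 1.337 × 0.9115 = 1.219
(R_B − R_A)/R_A = 1.219 − 1 = 21.9%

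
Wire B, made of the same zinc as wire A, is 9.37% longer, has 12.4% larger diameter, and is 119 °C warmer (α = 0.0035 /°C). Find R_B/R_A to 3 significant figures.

1.23

R ∝ ρL/d² with ρ ∝ (1+αΔT), so R_B/R_A = (1 + 9.37/100) × (1 + 12.4/100)⁻² × (1 + 0.0035×119)
= 1.094 × 0.7915 × 1.417 = 1.23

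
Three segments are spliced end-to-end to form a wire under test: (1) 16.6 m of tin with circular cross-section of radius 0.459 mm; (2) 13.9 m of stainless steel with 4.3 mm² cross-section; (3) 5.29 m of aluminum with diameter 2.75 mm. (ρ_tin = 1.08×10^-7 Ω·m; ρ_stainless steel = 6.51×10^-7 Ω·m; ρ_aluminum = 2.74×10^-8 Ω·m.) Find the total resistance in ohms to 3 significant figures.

Seg 1: A = πr² = π(4.5900e-04 m)² = 6.619e-07 m²
R_1 = (1.08×10^-7)(16.6)/(6.619e-07) = 2.709 Ω
Seg 2: A = 4.3 mm² = 4.300e-06 m²
R_2 = (6.51×10^-7)(13.9)/(4.300e-06) = 2.104 Ω
Seg 3: A = π(d/2)² = π(1.3750e-03 m)² = 5.940e-06 m²
R_3 = (2.74×10^-8)(5.29)/(5.940e-06) = 0.0244 Ω
R_total = R_1 + R_2 + R_3 = 4.84 Ω

4.84 Ω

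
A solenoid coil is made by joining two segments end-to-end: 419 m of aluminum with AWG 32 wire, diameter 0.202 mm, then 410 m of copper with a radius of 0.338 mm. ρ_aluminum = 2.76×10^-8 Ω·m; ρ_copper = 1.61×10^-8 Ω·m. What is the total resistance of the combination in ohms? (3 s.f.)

Segment 1: A = π(0.202/2 mm)² = π(1.0100e-04 m)² = 3.205e-08 m²
R₁ = ρL/A = (2.76×10^-8)(419)/(3.205e-08) = 360.9 Ω
Segment 2: A = πr² = π(3.3800e-04 m)² = 3.589e-07 m²
R₂ = (1.61×10^-8)(410)/(3.589e-07) = 18.39 Ω
R = R₁ + R₂ = 379 Ω

379 Ω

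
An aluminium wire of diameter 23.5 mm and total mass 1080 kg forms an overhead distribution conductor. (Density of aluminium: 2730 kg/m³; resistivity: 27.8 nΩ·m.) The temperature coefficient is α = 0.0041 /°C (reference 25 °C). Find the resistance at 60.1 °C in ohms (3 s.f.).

ρ = 27.8 nΩ·m = 2.78×10^-8 Ω·m
A = π(d/2)² = π(1.1750e-02 m)² = 4.3374e-04 m²
L = m/(density·A) = 1080/(2730×4.3374e-04) = 912.1 m
R = ρL/A = (2.78×10^-8)(912.1)/(4.3374e-04) = 0.05846 Ω
R(60.1 °C) = 0.05846 × (1 + 0.0041×35.1) = 0.0669 Ω

0.0669 Ω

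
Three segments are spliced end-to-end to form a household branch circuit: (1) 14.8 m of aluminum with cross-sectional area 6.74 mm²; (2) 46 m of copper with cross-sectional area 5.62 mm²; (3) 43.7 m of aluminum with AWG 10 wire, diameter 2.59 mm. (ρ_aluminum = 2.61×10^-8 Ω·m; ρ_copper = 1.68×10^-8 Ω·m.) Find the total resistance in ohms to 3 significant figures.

Seg 1: A = 6.74 mm² = 6.740e-06 m²
R_1 = (2.61×10^-8)(14.8)/(6.740e-06) = 0.05731 Ω
Seg 2: A = 5.62 mm² = 5.620e-06 m²
R_2 = (1.68×10^-8)(46)/(5.620e-06) = 0.1375 Ω
Seg 3: A = π(2.59/2 mm)² = π(1.2950e-03 m)² = 5.269e-06 m²
R_3 = (2.61×10^-8)(43.7)/(5.269e-06) = 0.2165 Ω
R_total = R_1 + R_2 + R_3 = 0.411 Ω

0.411 Ω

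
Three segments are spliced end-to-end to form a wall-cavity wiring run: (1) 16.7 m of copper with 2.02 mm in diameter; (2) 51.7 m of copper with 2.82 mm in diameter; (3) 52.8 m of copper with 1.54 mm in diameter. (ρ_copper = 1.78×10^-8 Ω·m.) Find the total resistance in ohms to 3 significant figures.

Seg 1: A = π(d/2)² = π(1.0100e-03 m)² = 3.205e-06 m²
R_1 = (1.78×10^-8)(16.7)/(3.205e-06) = 0.09276 Ω
Seg 2: A = π(d/2)² = π(1.4100e-03 m)² = 6.246e-06 m²
R_2 = (1.78×10^-8)(51.7)/(6.246e-06) = 0.1473 Ω
Seg 3: A = π(d/2)² = π(7.7000e-04 m)² = 1.863e-06 m²
R_3 = (1.78×10^-8)(52.8)/(1.863e-06) = 0.5046 Ω
R_total = R_1 + R_2 + R_3 = 0.745 Ω

0.745 Ω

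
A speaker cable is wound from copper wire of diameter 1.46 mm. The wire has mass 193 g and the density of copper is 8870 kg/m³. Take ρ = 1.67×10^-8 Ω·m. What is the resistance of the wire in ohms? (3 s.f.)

0.130 Ω

A = π(d/2)² = π(7.3000e-04 m)² = 1.6742e-06 m²
L = m/(density·A) = 0.193/(8870×1.6742e-06) = 13 m
R = ρL/A = (1.67×10^-8)(13)/(1.6742e-06) = 0.130 Ω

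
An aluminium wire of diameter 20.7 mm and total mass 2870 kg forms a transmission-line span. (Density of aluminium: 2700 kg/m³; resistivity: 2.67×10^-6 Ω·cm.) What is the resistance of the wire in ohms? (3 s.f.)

0.251 Ω

ρ = 2.67×10^-6 Ω·cm = 2.67×10^-8 Ω·m
A = π(d/2)² = π(1.0350e-02 m)² = 3.3654e-04 m²
L = m/(density·A) = 2870/(2700×3.3654e-04) = 3159 m
R = ρL/A = (2.67×10^-8)(3159)/(3.3654e-04) = 0.251 Ω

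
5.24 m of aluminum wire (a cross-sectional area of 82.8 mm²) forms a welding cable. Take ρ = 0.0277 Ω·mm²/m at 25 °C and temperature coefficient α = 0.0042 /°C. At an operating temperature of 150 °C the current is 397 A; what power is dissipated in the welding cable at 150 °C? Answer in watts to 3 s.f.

421 W

ρ = 0.0277 Ω·mm²/m = 2.77×10^-8 Ω·m
A = 82.8 mm² = 8.280e-05 m²
R₍25₎ = ρL/A = (2.77×10^-8)(5.24)/(8.280e-05) = 0.001753 Ω
R₍150₎ = R₍25₎(1 + αΔT) = 0.001753 × (1 + 0.0042×125) = 0.002673 Ω
P = I²R = (397)² × 0.002673 = 421 W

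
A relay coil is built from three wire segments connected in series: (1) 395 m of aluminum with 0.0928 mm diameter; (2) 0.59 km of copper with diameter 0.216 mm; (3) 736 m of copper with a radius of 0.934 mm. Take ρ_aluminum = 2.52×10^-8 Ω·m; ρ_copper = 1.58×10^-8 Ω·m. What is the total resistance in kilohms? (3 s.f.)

Seg 1: A = π(d/2)² = π(4.6400e-05 m)² = 6.764e-09 m²
R_1 = (2.52×10^-8)(395)/(6.764e-09) = 1472 Ω
Seg 2: A = π(d/2)² = π(1.0800e-04 m)² = 3.664e-08 m²
R_2 = (1.58×10^-8)(590)/(3.664e-08) = 254.4 Ω
Seg 3: A = πr² = π(9.3400e-04 m)² = 2.741e-06 m²
R_3 = (1.58×10^-8)(736)/(2.741e-06) = 4.243 Ω
R_total = R_1 + R_2 + R_3 = 1.73 kΩ

1.73 kΩ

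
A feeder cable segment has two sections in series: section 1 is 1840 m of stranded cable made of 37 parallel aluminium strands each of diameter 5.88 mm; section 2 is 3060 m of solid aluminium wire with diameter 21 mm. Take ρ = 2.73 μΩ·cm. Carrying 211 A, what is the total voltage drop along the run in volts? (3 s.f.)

ρ = 2.73 μΩ·cm = 2.73×10^-8 Ω·m
Section 1: A_strand = π(2.9400e-03)² = 2.715e-05 m²; R₁ = ρL/(N·A_s) = (2.73×10^-8)(1840)/(37×2.715e-05) = 0.05 Ω
Section 2: A = π(d/2)² = π(1.0500e-02 m)² = 3.464e-04 m²
R₂ = (2.73×10^-8)(3060)/(3.464e-04) = 0.2412 Ω
R = R₁ + R₂ = 0.2912 Ω
V = IR = 211 × 0.2912 = 61.4 V

61.4 V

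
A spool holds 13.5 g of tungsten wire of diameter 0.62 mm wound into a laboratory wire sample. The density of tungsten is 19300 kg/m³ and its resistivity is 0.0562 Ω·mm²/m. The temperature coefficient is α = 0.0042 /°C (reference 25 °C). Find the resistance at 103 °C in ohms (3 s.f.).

ρ = 0.0562 Ω·mm²/m = 5.62×10^-8 Ω·m
A = π(d/2)² = π(3.1000e-04 m)² = 3.0191e-07 m²
L = m/(density·A) = 0.0135/(19300×3.0191e-07) = 2.317 m
R = ρL/A = (5.62×10^-8)(2.317)/(3.0191e-07) = 0.4313 Ω
R(103 °C) = 0.4313 × (1 + 0.0042×78) = 0.573 Ω

0.573 Ω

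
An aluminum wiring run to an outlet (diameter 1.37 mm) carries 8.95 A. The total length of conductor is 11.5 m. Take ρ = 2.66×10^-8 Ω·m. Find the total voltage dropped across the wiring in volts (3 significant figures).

A = π(d/2)² = π(6.8500e-04 m)² = 1.474e-06 m²
R = ρL/A = (2.66×10^-8)(11.5)/(1.474e-06) = 0.2075 Ω
V = IR = 8.95 × 0.2075 = 1.86 V

1.86 V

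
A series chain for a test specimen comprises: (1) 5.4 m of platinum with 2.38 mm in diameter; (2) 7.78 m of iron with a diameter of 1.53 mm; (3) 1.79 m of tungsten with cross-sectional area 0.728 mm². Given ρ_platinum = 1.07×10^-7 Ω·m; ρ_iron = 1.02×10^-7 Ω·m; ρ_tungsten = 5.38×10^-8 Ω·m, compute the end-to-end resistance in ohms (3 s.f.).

Seg 1: A = π(d/2)² = π(1.1900e-03 m)² = 4.449e-06 m²
R_1 = (1.07×10^-7)(5.4)/(4.449e-06) = 0.1299 Ω
Seg 2: A = π(d/2)² = π(7.6500e-04 m)² = 1.839e-06 m²
R_2 = (1.02×10^-7)(7.78)/(1.839e-06) = 0.4316 Ω
Seg 3: A = 0.728 mm² = 7.280e-07 m²
R_3 = (5.38×10^-8)(1.79)/(7.280e-07) = 0.1323 Ω
R_total = R_1 + R_2 + R_3 = 0.694 Ω

0.694 Ω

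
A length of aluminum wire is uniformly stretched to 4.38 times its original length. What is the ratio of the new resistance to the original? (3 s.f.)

Volume constant ⇒ A' = A/k with k = 4.38. R' = ρ(kL)/(A/k) = k²R.
Factor = 19.2

19.2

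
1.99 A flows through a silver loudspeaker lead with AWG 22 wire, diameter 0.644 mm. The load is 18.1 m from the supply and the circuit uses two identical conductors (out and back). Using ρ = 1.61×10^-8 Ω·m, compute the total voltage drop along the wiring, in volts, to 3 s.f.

A = π(0.644/2 mm)² = π(3.2200e-04 m)² = 3.257e-07 m²
Total conductor length (both ways) L = 2 × 18.1 = 36.2 m
R = ρL/A = (1.61×10^-8)(36.2)/(3.257e-07) = 1.789 Ω
V = IR = 1.99 × 1.789 = 3.56 V

3.56 V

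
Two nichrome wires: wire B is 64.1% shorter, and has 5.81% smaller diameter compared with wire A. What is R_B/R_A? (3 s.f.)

R ∝ L/d², so R_B/R_A = (1 − 64.1/100) × (1 − 5.81/100)⁻²
= 0.359 × 1.127 = 0.405

0.405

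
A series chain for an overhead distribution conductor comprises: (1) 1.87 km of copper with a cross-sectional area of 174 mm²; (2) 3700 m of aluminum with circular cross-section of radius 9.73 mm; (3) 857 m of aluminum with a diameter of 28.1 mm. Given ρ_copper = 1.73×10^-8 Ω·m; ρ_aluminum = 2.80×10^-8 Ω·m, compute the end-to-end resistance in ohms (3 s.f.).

0.573 Ω

Seg 1: A = 174 mm² = 1.740e-04 m²
R_1 = (1.73×10^-8)(1870)/(1.740e-04) = 0.1859 Ω
Seg 2: A = πr² = π(9.7300e-03 m)² = 2.974e-04 m²
R_2 = (2.80×10^-8)(3700)/(2.974e-04) = 0.3483 Ω
Seg 3: A = π(d/2)² = π(1.4050e-02 m)² = 6.202e-04 m²
R_3 = (2.80×10^-8)(857)/(6.202e-04) = 0.03869 Ω
R_total = R_1 + R_2 + R_3 = 0.573 Ω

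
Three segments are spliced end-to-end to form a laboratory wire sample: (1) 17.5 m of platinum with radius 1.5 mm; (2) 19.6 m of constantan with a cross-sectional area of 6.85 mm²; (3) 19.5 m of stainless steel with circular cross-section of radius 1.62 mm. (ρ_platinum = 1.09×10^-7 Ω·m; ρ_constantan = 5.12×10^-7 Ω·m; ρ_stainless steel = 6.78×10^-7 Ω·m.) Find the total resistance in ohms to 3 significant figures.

Seg 1: A = πr² = π(1.5000e-03 m)² = 7.069e-06 m²
R_1 = (1.09×10^-7)(17.5)/(7.069e-06) = 0.2699 Ω
Seg 2: A = 6.85 mm² = 6.850e-06 m²
R_2 = (5.12×10^-7)(19.6)/(6.850e-06) = 1.465 Ω
Seg 3: A = πr² = π(1.6200e-03 m)² = 8.245e-06 m²
R_3 = (6.78×10^-7)(19.5)/(8.245e-06) = 1.604 Ω
R_total = R_1 + R_2 + R_3 = 3.34 Ω

3.34 Ω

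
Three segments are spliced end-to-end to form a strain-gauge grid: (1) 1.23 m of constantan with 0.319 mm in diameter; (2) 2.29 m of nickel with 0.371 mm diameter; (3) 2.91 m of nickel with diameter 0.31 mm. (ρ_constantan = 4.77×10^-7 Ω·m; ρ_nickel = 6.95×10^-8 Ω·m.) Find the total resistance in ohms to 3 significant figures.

11.5 Ω

Seg 1: A = π(d/2)² = π(1.5950e-04 m)² = 7.992e-08 m²
R_1 = (4.77×10^-7)(1.23)/(7.992e-08) = 7.341 Ω
Seg 2: A = π(d/2)² = π(1.8550e-04 m)² = 1.081e-07 m²
R_2 = (6.95×10^-8)(2.29)/(1.081e-07) = 1.472 Ω
Seg 3: A = π(d/2)² = π(1.5500e-04 m)² = 7.548e-08 m²
R_3 = (6.95×10^-8)(2.91)/(7.548e-08) = 2.68 Ω
R_total = R_1 + R_2 + R_3 = 11.5 Ω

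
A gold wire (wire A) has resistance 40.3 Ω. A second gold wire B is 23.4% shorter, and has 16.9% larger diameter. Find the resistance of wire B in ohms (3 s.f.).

22.6 Ω

R ∝ L/d², so R_B/R_A = (1 − 23.4/100) × (1 + 16.9/100)⁻²
= 0.766 × 0.7318 = 0.5605
R_B = 0.5605 × 40.3 = 22.6 Ω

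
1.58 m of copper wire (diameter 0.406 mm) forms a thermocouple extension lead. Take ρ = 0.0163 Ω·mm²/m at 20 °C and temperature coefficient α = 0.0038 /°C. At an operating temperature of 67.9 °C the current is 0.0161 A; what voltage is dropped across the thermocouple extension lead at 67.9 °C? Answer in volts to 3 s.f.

0.00379 V

ρ = 0.0163 Ω·mm²/m = 1.63×10^-8 Ω·m
A = π(d/2)² = π(2.0300e-04 m)² = 1.295e-07 m²
R₍20₎ = ρL/A = (1.63×10^-8)(1.58)/(1.295e-07) = 0.1989 Ω
R₍67.9₎ = R₍20₎(1 + αΔT) = 0.1989 × (1 + 0.0038×47.9) = 0.2351 Ω
V = IR = 0.0161 × 0.2351 = 0.00379 V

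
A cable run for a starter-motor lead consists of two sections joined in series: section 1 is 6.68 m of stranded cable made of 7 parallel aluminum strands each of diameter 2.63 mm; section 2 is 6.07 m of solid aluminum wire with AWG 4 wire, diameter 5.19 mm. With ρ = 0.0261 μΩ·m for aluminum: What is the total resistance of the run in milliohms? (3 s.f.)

ρ = 0.0261 μΩ·m = 2.61×10^-8 Ω·m
Section 1: A_strand = π(1.3150e-03)² = 5.433e-06 m²; R₁ = ρL/(N·A_s) = (2.61×10^-8)(6.68)/(7×5.433e-06) = 0.004585 Ω
Section 2: A = π(5.19/2 mm)² = π(2.5950e-03 m)² = 2.116e-05 m²
R₂ = (2.61×10^-8)(6.07)/(2.116e-05) = 0.007489 Ω
R = R₁ + R₂ = 12.1 mΩ

12.1 mΩ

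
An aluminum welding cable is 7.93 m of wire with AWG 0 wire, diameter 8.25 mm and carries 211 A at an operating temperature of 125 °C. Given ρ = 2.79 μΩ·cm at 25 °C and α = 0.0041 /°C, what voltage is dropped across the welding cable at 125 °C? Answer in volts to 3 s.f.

ρ = 2.79 μΩ·cm = 2.79×10^-8 Ω·m
A = π(8.25/2 mm)² = π(4.1250e-03 m)² = 5.346e-05 m²
R₍25₎ = ρL/A = (2.79×10^-8)(7.93)/(5.346e-05) = 0.004139 Ω
R₍125₎ = R₍25₎(1 + αΔT) = 0.004139 × (1 + 0.0041×100) = 0.005836 Ω
V = IR = 211 × 0.005836 = 1.23 V

1.23 V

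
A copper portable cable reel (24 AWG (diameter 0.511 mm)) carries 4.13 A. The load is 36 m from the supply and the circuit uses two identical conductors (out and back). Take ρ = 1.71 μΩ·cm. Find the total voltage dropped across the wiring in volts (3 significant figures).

ρ = 1.71 μΩ·cm = 1.71×10^-8 Ω·m
A = π(0.511/2 mm)² = π(2.5550e-04 m)² = 2.051e-07 m²
Total conductor length (both ways) L = 2 × 36 = 72 m
R = ρL/A = (1.71×10^-8)(72)/(2.051e-07) = 6.003 Ω
V = IR = 4.13 × 6.003 = 24.8 V

24.8 V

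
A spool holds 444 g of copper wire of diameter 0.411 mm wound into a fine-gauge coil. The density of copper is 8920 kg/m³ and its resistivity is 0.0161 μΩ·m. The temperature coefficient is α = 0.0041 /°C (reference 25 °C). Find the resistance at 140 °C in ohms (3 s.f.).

67.0 Ω

ρ = 0.0161 μΩ·m = 1.61×10^-8 Ω·m
A = π(d/2)² = π(2.0550e-04 m)² = 1.3267e-07 m²
L = m/(density·A) = 0.444/(8920×1.3267e-07) = 375.2 m
R = ρL/A = (1.61×10^-8)(375.2)/(1.3267e-07) = 45.53 Ω
R(140 °C) = 45.53 × (1 + 0.0041×115) = 67.0 Ω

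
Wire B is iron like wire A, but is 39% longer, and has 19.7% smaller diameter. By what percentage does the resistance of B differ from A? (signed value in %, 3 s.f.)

116%

R ∝ L/d², so R_B/R_A = (1 + 39/100) × (1 − 19.7/100)⁻²
= 1.39 × 1.551 = 2.156
(R_B − R_A)/R_A = 2.156 − 1 = 116%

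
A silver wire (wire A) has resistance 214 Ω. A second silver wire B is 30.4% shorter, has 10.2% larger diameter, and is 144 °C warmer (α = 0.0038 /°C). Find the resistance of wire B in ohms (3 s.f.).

190 Ω

R ∝ ρL/d² with ρ ∝ (1+αΔT), so R_B/R_A = (1 − 30.4/100) × (1 + 10.2/100)⁻² × (1 + 0.0038×144)
= 0.696 × 0.8235 × 1.547 = 0.8867
R_B = 0.8867 × 214 = 190 Ω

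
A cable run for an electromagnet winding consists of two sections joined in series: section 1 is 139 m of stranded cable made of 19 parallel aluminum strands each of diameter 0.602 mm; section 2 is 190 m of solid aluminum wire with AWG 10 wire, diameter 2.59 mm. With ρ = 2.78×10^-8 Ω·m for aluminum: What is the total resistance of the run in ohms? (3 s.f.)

Section 1: A_strand = π(3.0100e-04)² = 2.846e-07 m²; R₁ = ρL/(N·A_s) = (2.78×10^-8)(139)/(19×2.846e-07) = 0.7145 Ω
Section 2: A = π(2.59/2 mm)² = π(1.2950e-03 m)² = 5.269e-06 m²
R₂ = (2.78×10^-8)(190)/(5.269e-06) = 1.003 Ω
R = R₁ + R₂ = 1.72 Ω

1.72 Ω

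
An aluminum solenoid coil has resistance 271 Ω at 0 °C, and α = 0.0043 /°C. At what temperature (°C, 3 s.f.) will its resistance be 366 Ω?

R = R₀(1 + α(T − T₀)) ⇒ T = T₀ + (R/R₀ − 1)/α
T = 0 + (366/271 − 1)/0.0043 = 0 + (0.3506)/0.0043 = 81.5 °C

81.5 °C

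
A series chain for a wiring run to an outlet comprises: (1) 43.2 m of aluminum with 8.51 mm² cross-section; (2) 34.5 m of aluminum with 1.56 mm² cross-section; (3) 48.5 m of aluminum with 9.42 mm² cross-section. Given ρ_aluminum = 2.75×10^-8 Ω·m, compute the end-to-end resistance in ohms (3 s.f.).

0.889 Ω

Seg 1: A = 8.51 mm² = 8.510e-06 m²
R_1 = (2.75×10^-8)(43.2)/(8.510e-06) = 0.1396 Ω
Seg 2: A = 1.56 mm² = 1.560e-06 m²
R_2 = (2.75×10^-8)(34.5)/(1.560e-06) = 0.6082 Ω
Seg 3: A = 9.42 mm² = 9.420e-06 m²
R_3 = (2.75×10^-8)(48.5)/(9.420e-06) = 0.1416 Ω
R_total = R_1 + R_2 + R_3 = 0.889 Ω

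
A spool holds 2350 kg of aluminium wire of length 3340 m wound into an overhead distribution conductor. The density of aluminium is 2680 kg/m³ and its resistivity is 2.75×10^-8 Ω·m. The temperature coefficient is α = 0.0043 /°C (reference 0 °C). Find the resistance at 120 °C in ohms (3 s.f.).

0.530 Ω

A = m/(density·L) = 2350/(2680×3340) = 2.6253e-04 m²
R = ρL/A = (2.75×10^-8)(3340)/(2.6253e-04) = 0.3499 Ω
R(120 °C) = 0.3499 × (1 + 0.0043×120) = 0.530 Ω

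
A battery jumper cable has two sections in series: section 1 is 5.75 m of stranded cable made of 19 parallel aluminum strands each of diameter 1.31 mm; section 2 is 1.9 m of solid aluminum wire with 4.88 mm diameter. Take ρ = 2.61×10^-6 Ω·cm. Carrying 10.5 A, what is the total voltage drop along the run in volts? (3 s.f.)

0.0894 V

ρ = 2.61×10^-6 Ω·cm = 2.61×10^-8 Ω·m
Section 1: A_strand = π(6.5500e-04)² = 1.348e-06 m²; R₁ = ρL/(N·A_s) = (2.61×10^-8)(5.75)/(19×1.348e-06) = 0.00586 Ω
Section 2: A = π(d/2)² = π(2.4400e-03 m)² = 1.870e-05 m²
R₂ = (2.61×10^-8)(1.9)/(1.870e-05) = 0.002651 Ω
R = R₁ + R₂ = 0.008512 Ω
V = IR = 10.5 × 0.008512 = 0.0894 V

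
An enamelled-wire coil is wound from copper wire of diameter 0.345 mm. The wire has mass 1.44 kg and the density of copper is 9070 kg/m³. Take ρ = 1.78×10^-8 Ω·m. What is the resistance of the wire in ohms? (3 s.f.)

323 Ω

A = π(d/2)² = π(1.7250e-04 m)² = 9.3482e-08 m²
L = m/(density·A) = 1.44/(9070×9.3482e-08) = 1698 m
R = ρL/A = (1.78×10^-8)(1698)/(9.3482e-08) = 323 Ω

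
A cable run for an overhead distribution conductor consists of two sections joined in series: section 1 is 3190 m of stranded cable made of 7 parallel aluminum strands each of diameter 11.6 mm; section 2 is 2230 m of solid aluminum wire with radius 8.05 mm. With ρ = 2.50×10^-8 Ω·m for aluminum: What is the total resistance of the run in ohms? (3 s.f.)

Section 1: A_strand = π(5.8000e-03)² = 1.057e-04 m²; R₁ = ρL/(N·A_s) = (2.50×10^-8)(3190)/(7×1.057e-04) = 0.1078 Ω
Section 2: A = πr² = π(8.0500e-03 m)² = 2.036e-04 m²
R₂ = (2.50×10^-8)(2230)/(2.036e-04) = 0.2738 Ω
R = R₁ + R₂ = 0.382 Ω

0.382 Ω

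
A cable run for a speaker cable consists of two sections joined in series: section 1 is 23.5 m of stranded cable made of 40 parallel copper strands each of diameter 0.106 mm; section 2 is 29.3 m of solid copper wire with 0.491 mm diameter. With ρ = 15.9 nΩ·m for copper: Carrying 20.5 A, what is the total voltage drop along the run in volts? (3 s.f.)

72.1 V

ρ = 15.9 nΩ·m = 1.59×10^-8 Ω·m
Section 1: A_strand = π(5.3000e-05)² = 8.825e-09 m²; R₁ = ρL/(N·A_s) = (1.59×10^-8)(23.5)/(40×8.825e-09) = 1.059 Ω
Section 2: A = π(d/2)² = π(2.4550e-04 m)² = 1.893e-07 m²
R₂ = (1.59×10^-8)(29.3)/(1.893e-07) = 2.46 Ω
R = R₁ + R₂ = 3.519 Ω
V = IR = 20.5 × 3.519 = 72.1 V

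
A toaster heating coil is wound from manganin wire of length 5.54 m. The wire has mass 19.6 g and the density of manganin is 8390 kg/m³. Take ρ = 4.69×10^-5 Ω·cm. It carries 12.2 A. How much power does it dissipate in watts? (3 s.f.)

917 W

ρ = 4.69×10^-5 Ω·cm = 4.69×10^-7 Ω·m
A = m/(density·L) = 0.0196/(8390×5.54) = 4.2168e-07 m²
R = ρL/A = (4.69×10^-7)(5.54)/(4.2168e-07) = 6.162 Ω
P = I²R = (12.2)² × 6.162 = 917 W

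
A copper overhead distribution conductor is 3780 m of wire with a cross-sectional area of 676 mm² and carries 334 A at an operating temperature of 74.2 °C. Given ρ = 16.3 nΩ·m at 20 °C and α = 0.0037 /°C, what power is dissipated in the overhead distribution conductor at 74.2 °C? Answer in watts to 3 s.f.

12200 W

ρ = 16.3 nΩ·m = 1.63×10^-8 Ω·m
A = 676 mm² = 6.760e-04 m²
R₍20₎ = ρL/A = (1.63×10^-8)(3780)/(6.760e-04) = 0.09114 Ω
R₍74.2₎ = R₍20₎(1 + αΔT) = 0.09114 × (1 + 0.0037×54.2) = 0.1094 Ω
P = I²R = (334)² × 0.1094 = 12200 W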